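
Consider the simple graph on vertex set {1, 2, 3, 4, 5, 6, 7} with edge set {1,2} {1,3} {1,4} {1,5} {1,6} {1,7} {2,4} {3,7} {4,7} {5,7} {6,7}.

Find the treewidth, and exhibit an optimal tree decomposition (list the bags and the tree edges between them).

The largest bag has 3 vertices, giving width 2; this decomposition certifies tw(G) ≤ 2. On the other hand G contains the 3-clique {1, 2, 4}. A clique must lie in a single bag of any decomposition, so no decomposition can have width below 2. Therefore the treewidth is 2.

Treewidth 2.
One optimal decomposition is:
Bags: B1 = {1, 4, 7}  B2 = {1, 2, 4}  B3 = {1, 5, 7}  B4 = {1, 3, 7}  B5 = {1, 6, 7}
Tree: B1–B2, B1–B3, B1–B4, B1–B5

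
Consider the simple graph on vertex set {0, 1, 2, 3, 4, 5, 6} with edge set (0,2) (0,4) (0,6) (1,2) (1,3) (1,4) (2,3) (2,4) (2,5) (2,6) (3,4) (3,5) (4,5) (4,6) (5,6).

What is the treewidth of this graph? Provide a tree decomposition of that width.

Treewidth 3.
One optimal decomposition is:
Bags: B1 = {2, 4, 5, 6}  B2 = {0, 2, 4, 6}  B3 = {2, 3, 4, 5}  B4 = {1, 2, 3, 4}
Tree: B1–B2, B1–B3, B3–B4

The largest bag has 4 vertices, giving width 3; this decomposition certifies tw(G) ≤ 3. For the lower bound, the 4 vertices {0, 2, 4, 6} are pairwise adjacent, and any tree decomposition puts a clique entirely inside one bag — forcing width ≥ 3. Combining the bounds, tw(G) = 3.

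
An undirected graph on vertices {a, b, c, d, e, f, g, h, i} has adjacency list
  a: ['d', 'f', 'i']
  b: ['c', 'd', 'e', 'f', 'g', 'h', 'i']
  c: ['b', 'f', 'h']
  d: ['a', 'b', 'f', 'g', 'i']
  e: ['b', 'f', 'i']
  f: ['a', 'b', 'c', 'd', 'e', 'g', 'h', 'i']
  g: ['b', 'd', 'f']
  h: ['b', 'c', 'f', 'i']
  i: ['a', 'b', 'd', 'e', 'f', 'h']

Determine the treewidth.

A width-3 tree decomposition is:
Bags: B1 = {b, f, h, i}  B2 = {b, d, f, i}  B3 = {b, c, f, h}  B4 = {a, d, f, i}  B5 = {b, d, f, g}  B6 = {b, e, f, i}
Tree: B1–B2, B1–B3, B2–B4, B2–B5, B2–B6
Every bag has size at most 4, so the width is 4 − 1 = 3 and tw(G) ≤ 3. Conversely, {a, d, f, i} is a clique of size 4, and the vertices of any clique must share a bag in every tree decomposition; so some bag has ≥ 4 vertices and tw(G) ≥ 3. Hence tw(G) = 3 exactly.

3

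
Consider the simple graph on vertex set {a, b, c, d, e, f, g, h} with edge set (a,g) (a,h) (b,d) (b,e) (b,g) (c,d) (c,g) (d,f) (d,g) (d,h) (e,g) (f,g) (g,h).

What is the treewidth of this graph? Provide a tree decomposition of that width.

Each bag holds 3 vertices, so the decomposition has width 2, which upper-bounds the treewidth. On the other hand G contains the 3-clique {d, g, h}. A clique must lie in a single bag of any decomposition, so no decomposition can have width below 2. Combining the bounds, tw(G) = 2.

Treewidth 2.
Bags: B1 = {d, g, h}  B2 = {c, d, g}  B3 = {b, d, g}  B4 = {a, g, h}  B5 = {b, e, g}  B6 = {d, f, g}
Tree: B1–B2, B1–B3, B1–B4, B3–B5, B3–B6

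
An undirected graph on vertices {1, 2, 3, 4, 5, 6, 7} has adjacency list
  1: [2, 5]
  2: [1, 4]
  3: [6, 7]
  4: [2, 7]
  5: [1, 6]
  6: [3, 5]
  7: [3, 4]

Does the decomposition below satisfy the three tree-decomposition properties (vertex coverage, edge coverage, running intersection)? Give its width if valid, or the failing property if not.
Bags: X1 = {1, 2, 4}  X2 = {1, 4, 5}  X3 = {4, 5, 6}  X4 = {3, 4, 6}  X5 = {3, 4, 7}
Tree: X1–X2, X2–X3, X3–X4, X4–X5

Yes; width 2.

Checking the three conditions: (i) the bags cover all of {1, 2, 3, 4, 5, 6, 7}; (ii) for each edge, some bag contains both endpoints; (iii) the bags containing any fixed vertex form a subtree. All hold, so the decomposition is valid with width 3 − 1 = 2.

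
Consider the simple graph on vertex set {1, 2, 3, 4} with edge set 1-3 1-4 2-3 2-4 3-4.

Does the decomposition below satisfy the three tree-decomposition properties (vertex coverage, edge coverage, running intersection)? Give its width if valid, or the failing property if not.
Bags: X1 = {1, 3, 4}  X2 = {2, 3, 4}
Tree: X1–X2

Yes; width 2.

Vertex coverage: the bags together contain {1, 2, 3, 4}, the full vertex set. Edge coverage: each edge of G has both endpoints in at least one bag. Running intersection: for every vertex, the bags containing it form a connected subtree. All three properties hold, so this is a valid tree decomposition of width max|bag| − 1 = 2, and hence tw(G) ≤ 2.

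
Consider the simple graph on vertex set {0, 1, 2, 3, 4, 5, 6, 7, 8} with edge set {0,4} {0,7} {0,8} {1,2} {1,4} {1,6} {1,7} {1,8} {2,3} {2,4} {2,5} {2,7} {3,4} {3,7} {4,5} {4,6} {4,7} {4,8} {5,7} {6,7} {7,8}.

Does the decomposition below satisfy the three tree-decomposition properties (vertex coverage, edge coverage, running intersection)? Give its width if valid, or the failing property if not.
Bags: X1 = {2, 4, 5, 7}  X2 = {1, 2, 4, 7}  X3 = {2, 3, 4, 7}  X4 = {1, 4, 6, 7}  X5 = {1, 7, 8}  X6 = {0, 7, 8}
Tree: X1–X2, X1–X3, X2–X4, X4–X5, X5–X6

A tree decomposition must satisfy three properties: every vertex lies in some bag; for every edge, both endpoints lie together in some bag; and for every vertex, the bags containing it form a connected subtree. Here edge (4,8) lies in no bag, so the decomposition is invalid.

No — edge (4,8) lies in no bag.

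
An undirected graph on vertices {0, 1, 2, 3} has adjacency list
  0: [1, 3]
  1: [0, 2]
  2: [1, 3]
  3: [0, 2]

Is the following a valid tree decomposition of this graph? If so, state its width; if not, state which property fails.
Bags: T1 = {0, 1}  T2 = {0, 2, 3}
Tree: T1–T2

No — edge (2,1) lies in no bag.

A tree decomposition must satisfy three properties: every vertex lies in some bag; for every edge, both endpoints lie together in some bag; and for every vertex, the bags containing it form a connected subtree. Here edge (2,1) lies in no bag, so the decomposition is invalid.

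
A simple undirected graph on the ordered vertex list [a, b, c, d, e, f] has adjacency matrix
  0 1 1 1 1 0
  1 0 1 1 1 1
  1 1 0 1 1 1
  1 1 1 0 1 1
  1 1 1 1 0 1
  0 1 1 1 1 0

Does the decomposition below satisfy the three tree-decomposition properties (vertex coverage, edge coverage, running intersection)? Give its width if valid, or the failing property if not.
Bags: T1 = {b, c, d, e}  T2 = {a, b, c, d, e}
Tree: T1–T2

A tree decomposition must satisfy three properties: every vertex lies in some bag; for every edge, both endpoints lie together in some bag; and for every vertex, the bags containing it form a connected subtree. Here vertex f appears in no bag, so the decomposition is invalid.

No — vertex f appears in no bag.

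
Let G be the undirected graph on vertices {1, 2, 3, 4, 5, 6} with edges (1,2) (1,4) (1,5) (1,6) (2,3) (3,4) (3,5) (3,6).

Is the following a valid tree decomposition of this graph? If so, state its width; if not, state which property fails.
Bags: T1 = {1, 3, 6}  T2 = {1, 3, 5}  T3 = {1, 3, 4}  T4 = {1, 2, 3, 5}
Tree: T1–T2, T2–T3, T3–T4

A tree decomposition must satisfy three properties: every vertex lies in some bag; for every edge, both endpoints lie together in some bag; and for every vertex, the bags containing it form a connected subtree. Here bags containing vertex 5 are not connected in the tree, so the decomposition is invalid.

No — bags containing vertex 5 are not connected in the tree.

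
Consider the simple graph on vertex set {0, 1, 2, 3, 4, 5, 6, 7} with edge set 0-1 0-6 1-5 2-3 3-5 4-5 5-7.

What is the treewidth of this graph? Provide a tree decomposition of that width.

The largest bag has 2 vertices, giving width 1; this decomposition certifies tw(G) ≤ 1. Any graph with an edge has treewidth ≥ 1, and G has the edge 4–5. Hence tw(G) = 1 exactly.

Treewidth 1.
One such decomposition:
Bags: B1 = {4, 5}  B2 = {3, 5}  B3 = {1, 5}  B4 = {5, 7}  B5 = {2, 3}  B6 = {0, 1}  B7 = {0, 6}
Tree: B1–B2, B2–B3, B3–B4, B2–B5, B3–B6, B6–B7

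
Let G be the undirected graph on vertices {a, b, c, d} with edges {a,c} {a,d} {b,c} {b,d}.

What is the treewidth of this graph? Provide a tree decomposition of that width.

Every bag has size at most 3, so the width is 3 − 1 = 2 and tw(G) ≤ 2. The edges a–d–b–c–a form a cycle, so G is not a tree and its treewidth is at least 2. Therefore the treewidth is 2.

Treewidth 2.
One optimal decomposition is:
Bags: B1 = {a, b, d}  B2 = {a, b, c}
Tree: B1–B2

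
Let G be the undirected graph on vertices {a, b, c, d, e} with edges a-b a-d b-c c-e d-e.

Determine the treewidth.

A width-2 tree decomposition is:
Bags: B1 = {a, d, e}  B2 = {a, b, e}  B3 = {b, c, e}
Tree: B1–B2, B2–B3
The largest bag has 3 vertices, giving width 2; this decomposition certifies tw(G) ≤ 2. For the lower bound, G contains the cycle e–d–a–b–c–e, so G is not a forest; only forests have treewidth ≤ 1, hence tw(G) ≥ 2. The upper and lower bounds meet at 2, so that is the treewidth.

2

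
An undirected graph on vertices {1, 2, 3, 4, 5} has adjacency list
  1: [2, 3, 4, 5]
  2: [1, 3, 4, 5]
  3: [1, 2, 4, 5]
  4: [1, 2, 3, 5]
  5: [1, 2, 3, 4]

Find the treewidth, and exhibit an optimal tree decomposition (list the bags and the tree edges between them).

Treewidth 4.
One such decomposition:
Bags: B1 = {1, 2, 3, 4, 5}
Tree: (single bag)

A single bag containing all 5 vertices is trivially a valid decomposition of width 4. For the lower bound, the 5 vertices {1, 2, 3, 4, 5} are pairwise adjacent, and any tree decomposition puts a clique entirely inside one bag — forcing width ≥ 4. Hence tw(G) = 4 exactly.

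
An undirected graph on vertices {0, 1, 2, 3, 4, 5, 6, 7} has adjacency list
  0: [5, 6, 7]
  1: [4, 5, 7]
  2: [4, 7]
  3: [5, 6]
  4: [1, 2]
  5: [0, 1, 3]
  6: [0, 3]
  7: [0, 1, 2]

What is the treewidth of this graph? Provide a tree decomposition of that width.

Every bag has size at most 3, so the width is 3 − 1 = 2 and tw(G) ≤ 2. Since 2–4–1–7–2 is a cycle in G, G is not acyclic. Forests are exactly the graphs of treewidth ≤ 1, so tw(G) ≥ 2. Combining the bounds, tw(G) = 2.

Treewidth 2.
One optimal decomposition is:
Bags: B1 = {2, 4, 7}  B2 = {1, 4, 7}  B3 = {0, 1, 7}  B4 = {0, 1, 5}  B5 = {0, 5, 6}  B6 = {3, 5, 6}
Tree: B1–B2, B2–B3, B3–B4, B4–B5, B5–B6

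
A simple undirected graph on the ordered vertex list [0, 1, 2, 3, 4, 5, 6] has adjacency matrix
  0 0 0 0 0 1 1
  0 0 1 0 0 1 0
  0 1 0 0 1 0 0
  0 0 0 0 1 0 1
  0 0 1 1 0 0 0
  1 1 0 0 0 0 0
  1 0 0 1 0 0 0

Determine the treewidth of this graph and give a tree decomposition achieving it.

Every bag has size at most 3, so the width is 3 − 1 = 2 and tw(G) ≤ 2. Since 2–4–3–6–0–5–1–2 is a cycle in G, G is not acyclic. Forests are exactly the graphs of treewidth ≤ 1, so tw(G) ≥ 2. The upper and lower bounds meet at 2, so that is the treewidth.

Treewidth 2.
One such decomposition:
Bags: B1 = {2, 3, 4}  B2 = {2, 3, 6}  B3 = {0, 2, 6}  B4 = {0, 2, 5}  B5 = {1, 2, 5}
Tree: B1–B2, B2–B3, B3–B4, B4–B5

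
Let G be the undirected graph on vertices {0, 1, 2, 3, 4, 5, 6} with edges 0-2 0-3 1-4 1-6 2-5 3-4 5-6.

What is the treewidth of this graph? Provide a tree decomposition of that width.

Treewidth 2.
Bags: B1 = {2, 5, 6}  B2 = {0, 2, 6}  B3 = {0, 3, 6}  B4 = {3, 4, 6}  B5 = {1, 4, 6}
Tree: B1–B2, B2–B3, B3–B4, B4–B5

Each bag holds 3 vertices, so the decomposition has width 2, which upper-bounds the treewidth. Since 6–5–2–0–3–4–1–6 is a cycle in G, G is not acyclic. Forests are exactly the graphs of treewidth ≤ 1, so tw(G) ≥ 2. Hence tw(G) = 2 exactly.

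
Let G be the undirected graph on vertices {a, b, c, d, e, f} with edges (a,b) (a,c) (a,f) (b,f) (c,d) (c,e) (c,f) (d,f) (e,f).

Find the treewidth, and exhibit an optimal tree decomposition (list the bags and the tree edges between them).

Treewidth 2.
Bags: B1 = {a, b, f}  B2 = {a, c, f}  B3 = {c, d, f}  B4 = {c, e, f}
Tree: B1–B2, B2–B3, B3–B4

Each bag holds 3 vertices, so the decomposition has width 2, which upper-bounds the treewidth. On the other hand G contains the 3-clique {c, d, f}. A clique must lie in a single bag of any decomposition, so no decomposition can have width below 2. Combining the bounds, tw(G) = 2.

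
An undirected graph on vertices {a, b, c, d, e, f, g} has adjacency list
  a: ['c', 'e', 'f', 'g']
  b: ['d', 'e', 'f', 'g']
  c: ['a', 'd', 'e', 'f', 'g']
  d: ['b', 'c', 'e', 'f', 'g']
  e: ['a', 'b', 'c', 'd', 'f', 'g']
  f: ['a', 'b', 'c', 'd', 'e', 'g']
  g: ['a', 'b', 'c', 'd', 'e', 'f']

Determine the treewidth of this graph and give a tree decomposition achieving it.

Treewidth 4.
One optimal decomposition is:
Bags: B1 = {a, c, e, f, g}  B2 = {c, d, e, f, g}  B3 = {b, d, e, f, g}
Tree: B1–B2, B2–B3

Each bag holds 5 vertices, so the decomposition has width 4, which upper-bounds the treewidth. On the other hand G contains the 5-clique {c, d, e, f, g}. A clique must lie in a single bag of any decomposition, so no decomposition can have width below 4. Hence tw(G) = 4 exactly.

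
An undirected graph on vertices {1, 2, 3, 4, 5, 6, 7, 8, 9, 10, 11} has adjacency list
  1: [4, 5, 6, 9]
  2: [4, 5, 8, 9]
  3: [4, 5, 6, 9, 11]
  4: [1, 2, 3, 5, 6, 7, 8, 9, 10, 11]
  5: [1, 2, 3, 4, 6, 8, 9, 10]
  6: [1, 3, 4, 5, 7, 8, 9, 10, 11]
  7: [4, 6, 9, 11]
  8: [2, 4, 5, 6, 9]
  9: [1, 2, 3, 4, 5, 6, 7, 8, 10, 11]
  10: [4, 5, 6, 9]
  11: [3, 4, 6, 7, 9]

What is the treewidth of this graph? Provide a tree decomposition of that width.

Each bag holds 5 vertices, so the decomposition has width 4, which upper-bounds the treewidth. On the other hand G contains the 5-clique {2, 4, 5, 8, 9}. A clique must lie in a single bag of any decomposition, so no decomposition can have width below 4. Therefore the treewidth is 4.

Treewidth 4.
Bags: B1 = {1, 4, 5, 6, 9}  B2 = {3, 4, 5, 6, 9}  B3 = {4, 5, 6, 9, 10}  B4 = {4, 5, 6, 8, 9}  B5 = {2, 4, 5, 8, 9}  B6 = {3, 4, 6, 9, 11}  B7 = {4, 6, 7, 9, 11}
Tree: B1–B2, B1–B3, B2–B4, B4–B5, B2–B6, B6–B7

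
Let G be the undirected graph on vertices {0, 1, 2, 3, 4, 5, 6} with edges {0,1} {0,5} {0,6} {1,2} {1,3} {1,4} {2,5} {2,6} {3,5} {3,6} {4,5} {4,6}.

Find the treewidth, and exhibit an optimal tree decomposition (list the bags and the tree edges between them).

The largest bag has 4 vertices, giving width 3; this decomposition certifies tw(G) ≤ 3. For the lower bound: the 4 vertex sets {1,3}, {2,5}, {6}, {4} are disjoint, each induces a connected subgraph, and every pair is joined by at least one edge of G. Contracting each set to a single vertex therefore yields K_{4} as a minor, and since treewidth is minor-monotone, tw(G) ≥ tw(K_{4}) = 3. Combining the bounds, tw(G) = 3.

Treewidth 3.
One such decomposition:
Bags: B1 = {1, 3, 5, 6}  B2 = {1, 2, 5, 6}  B3 = {1, 4, 5, 6}  B4 = {0, 1, 5, 6}
Tree: B1–B2, B2–B3, B3–B4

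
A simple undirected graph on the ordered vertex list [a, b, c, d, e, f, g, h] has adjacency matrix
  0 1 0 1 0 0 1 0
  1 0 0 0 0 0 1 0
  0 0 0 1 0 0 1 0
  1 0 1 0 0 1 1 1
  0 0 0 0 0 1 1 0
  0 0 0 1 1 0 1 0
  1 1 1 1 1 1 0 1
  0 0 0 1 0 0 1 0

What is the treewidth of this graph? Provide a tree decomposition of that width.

Each bag holds 3 vertices, so the decomposition has width 2, which upper-bounds the treewidth. For the lower bound, the 3 vertices {d, g, h} are pairwise adjacent, and any tree decomposition puts a clique entirely inside one bag — forcing width ≥ 2. The upper and lower bounds meet at 2, so that is the treewidth.

Treewidth 2.
Bags: B1 = {a, d, g}  B2 = {d, g, h}  B3 = {d, f, g}  B4 = {a, b, g}  B5 = {c, d, g}  B6 = {e, f, g}
Tree: B1–B2, B1–B3, B1–B4, B2–B5, B3–B6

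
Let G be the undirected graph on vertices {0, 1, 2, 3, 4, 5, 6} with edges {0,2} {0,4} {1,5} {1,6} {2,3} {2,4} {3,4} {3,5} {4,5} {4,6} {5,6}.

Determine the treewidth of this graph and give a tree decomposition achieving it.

Every bag has size at most 3, so the width is 3 − 1 = 2 and tw(G) ≤ 2. Conversely, {1, 5, 6} is a clique of size 3, and the vertices of any clique must share a bag in every tree decomposition; so some bag has ≥ 3 vertices and tw(G) ≥ 2. The upper and lower bounds meet at 2, so that is the treewidth.

Treewidth 2.
Bags: B1 = {2, 3, 4}  B2 = {3, 4, 5}  B3 = {4, 5, 6}  B4 = {1, 5, 6}  B5 = {0, 2, 4}
Tree: B1–B2, B2–B3, B3–B4, B1–B5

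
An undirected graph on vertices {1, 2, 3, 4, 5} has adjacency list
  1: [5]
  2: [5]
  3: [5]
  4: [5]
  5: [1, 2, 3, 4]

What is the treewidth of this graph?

1

A width-1 tree decomposition is:
Bags: B1 = {4, 5}  B2 = {3, 5}  B3 = {2, 5}  B4 = {1, 5}
Tree: B1–B2, B1–B3, B1–B4
Each bag holds 2 vertices, so the decomposition has width 1, which upper-bounds the treewidth. G has an edge, so its treewidth is at least 1. The upper and lower bounds meet at 1, so that is the treewidth.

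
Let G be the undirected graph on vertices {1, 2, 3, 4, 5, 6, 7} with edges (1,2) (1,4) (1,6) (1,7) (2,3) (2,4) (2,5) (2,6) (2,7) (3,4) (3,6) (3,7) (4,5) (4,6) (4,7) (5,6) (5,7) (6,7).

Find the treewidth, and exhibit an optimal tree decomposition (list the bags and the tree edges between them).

Treewidth 4.
One optimal decomposition is:
Bags: B1 = {2, 3, 4, 6, 7}  B2 = {2, 4, 5, 6, 7}  B3 = {1, 2, 4, 6, 7}
Tree: B1–B2, B2–B3

Each bag holds 5 vertices, so the decomposition has width 4, which upper-bounds the treewidth. For the lower bound, the 5 vertices {1, 2, 4, 6, 7} are pairwise adjacent, and any tree decomposition puts a clique entirely inside one bag — forcing width ≥ 4. The upper and lower bounds meet at 4, so that is the treewidth.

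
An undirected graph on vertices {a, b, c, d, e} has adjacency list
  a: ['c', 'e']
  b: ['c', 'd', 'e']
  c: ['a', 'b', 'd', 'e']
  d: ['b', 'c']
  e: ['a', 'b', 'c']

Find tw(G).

A width-2 tree decomposition is:
Bags: B1 = {a, c, e}  B2 = {b, c, e}  B3 = {b, c, d}
Tree: B1–B2, B2–B3
Each bag holds 3 vertices, so the decomposition has width 2, which upper-bounds the treewidth. Conversely, {b, c, d} is a clique of size 3, and the vertices of any clique must share a bag in every tree decomposition; so some bag has ≥ 3 vertices and tw(G) ≥ 2. Combining the bounds, tw(G) = 2.

2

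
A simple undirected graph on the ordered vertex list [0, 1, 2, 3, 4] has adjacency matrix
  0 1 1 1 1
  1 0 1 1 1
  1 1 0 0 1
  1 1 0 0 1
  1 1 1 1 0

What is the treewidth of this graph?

A width-3 tree decomposition is:
Bags: B1 = {0, 1, 3, 4}  B2 = {0, 1, 2, 4}
Tree: B1–B2
Every bag has size at most 4, so the width is 4 − 1 = 3 and tw(G) ≤ 3. For the lower bound, the 4 vertices {0, 1, 2, 4} are pairwise adjacent, and any tree decomposition puts a clique entirely inside one bag — forcing width ≥ 3. Therefore the treewidth is 3.

3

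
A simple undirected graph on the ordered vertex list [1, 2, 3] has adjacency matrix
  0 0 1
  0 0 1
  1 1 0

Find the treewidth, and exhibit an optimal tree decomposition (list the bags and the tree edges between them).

Every bag has size at most 2, so the width is 2 − 1 = 1 and tw(G) ≤ 1. Any graph with an edge has treewidth ≥ 1, and G has the edge 3–2. Hence tw(G) = 1 exactly.

Treewidth 1.
Bags: B1 = {2, 3}  B2 = {1, 3}
Tree: B1–B2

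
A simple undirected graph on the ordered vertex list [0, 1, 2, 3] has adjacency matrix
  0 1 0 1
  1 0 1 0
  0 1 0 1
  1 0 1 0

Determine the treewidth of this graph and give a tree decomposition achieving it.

The largest bag has 3 vertices, giving width 2; this decomposition certifies tw(G) ≤ 2. For the lower bound, G contains the cycle 3–2–1–0–3, so G is not a forest; only forests have treewidth ≤ 1, hence tw(G) ≥ 2. The upper and lower bounds meet at 2, so that is the treewidth.

Treewidth 2.
Bags: B1 = {1, 2, 3}  B2 = {0, 1, 3}
Tree: B1–B2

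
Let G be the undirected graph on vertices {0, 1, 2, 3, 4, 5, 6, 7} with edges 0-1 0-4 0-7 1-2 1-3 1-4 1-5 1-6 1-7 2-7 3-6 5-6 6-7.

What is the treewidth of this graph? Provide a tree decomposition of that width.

Treewidth 2.
One such decomposition:
Bags: B1 = {1, 6, 7}  B2 = {0, 1, 7}  B3 = {1, 2, 7}  B4 = {0, 1, 4}  B5 = {1, 5, 6}  B6 = {1, 3, 6}
Tree: B1–B2, B2–B3, B2–B4, B1–B5, B1–B6

Every bag has size at most 3, so the width is 3 − 1 = 2 and tw(G) ≤ 2. For the lower bound, the 3 vertices {0, 1, 4} are pairwise adjacent, and any tree decomposition puts a clique entirely inside one bag — forcing width ≥ 2. Therefore the treewidth is 2.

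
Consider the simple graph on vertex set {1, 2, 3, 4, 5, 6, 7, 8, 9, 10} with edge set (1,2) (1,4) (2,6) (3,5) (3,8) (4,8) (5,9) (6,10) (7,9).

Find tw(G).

A width-1 tree decomposition is:
Bags: B1 = {7, 9}  B2 = {5, 9}  B3 = {3, 5}  B4 = {3, 8}  B5 = {4, 8}  B6 = {1, 4}  B7 = {1, 2}  B8 = {2, 6}  B9 = {6, 10}
Tree: B1–B2, B2–B3, B3–B4, B4–B5, B5–B6, B6–B7, B7–B8, B8–B9
Each bag holds 2 vertices, so the decomposition has width 1, which upper-bounds the treewidth. Any graph with an edge has treewidth ≥ 1, and G has the edge 7–9. Hence tw(G) = 1 exactly.

1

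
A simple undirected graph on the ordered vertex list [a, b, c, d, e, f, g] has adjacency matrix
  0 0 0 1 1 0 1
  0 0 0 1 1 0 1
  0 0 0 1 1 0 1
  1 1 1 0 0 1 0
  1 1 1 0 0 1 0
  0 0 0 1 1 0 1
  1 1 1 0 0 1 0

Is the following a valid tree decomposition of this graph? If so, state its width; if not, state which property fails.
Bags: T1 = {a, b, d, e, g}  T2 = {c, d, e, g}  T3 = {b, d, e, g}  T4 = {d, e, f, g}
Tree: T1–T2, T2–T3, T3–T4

A tree decomposition must satisfy three properties: every vertex lies in some bag; for every edge, both endpoints lie together in some bag; and for every vertex, the bags containing it form a connected subtree. Here bags containing vertex b are not connected in the tree, so the decomposition is invalid.

No — bags containing vertex b are not connected in the tree.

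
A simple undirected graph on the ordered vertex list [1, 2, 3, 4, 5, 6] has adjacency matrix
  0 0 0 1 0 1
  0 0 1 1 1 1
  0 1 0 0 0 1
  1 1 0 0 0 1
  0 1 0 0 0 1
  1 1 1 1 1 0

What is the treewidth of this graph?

A width-2 tree decomposition is:
Bags: B1 = {2, 3, 6}  B2 = {2, 4, 6}  B3 = {1, 4, 6}  B4 = {2, 5, 6}
Tree: B1–B2, B2–B3, B2–B4
The largest bag has 3 vertices, giving width 2; this decomposition certifies tw(G) ≤ 2. On the other hand G contains the 3-clique {1, 4, 6}. A clique must lie in a single bag of any decomposition, so no decomposition can have width below 2. Hence tw(G) = 2 exactly.

2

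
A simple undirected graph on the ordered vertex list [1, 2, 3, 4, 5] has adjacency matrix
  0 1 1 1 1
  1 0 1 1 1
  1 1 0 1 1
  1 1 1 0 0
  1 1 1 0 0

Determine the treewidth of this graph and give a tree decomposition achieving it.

The largest bag has 4 vertices, giving width 3; this decomposition certifies tw(G) ≤ 3. For the lower bound, the 4 vertices {1, 2, 3, 4} are pairwise adjacent, and any tree decomposition puts a clique entirely inside one bag — forcing width ≥ 3. Hence tw(G) = 3 exactly.

Treewidth 3.
One such decomposition:
Bags: B1 = {1, 2, 3, 4}  B2 = {1, 2, 3, 5}
Tree: B1–B2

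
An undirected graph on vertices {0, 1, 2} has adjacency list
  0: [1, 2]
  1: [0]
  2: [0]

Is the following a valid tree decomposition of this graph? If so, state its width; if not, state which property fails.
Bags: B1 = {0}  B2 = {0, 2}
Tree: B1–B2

No — vertex 1 appears in no bag.

A tree decomposition must satisfy three properties: every vertex lies in some bag; for every edge, both endpoints lie together in some bag; and for every vertex, the bags containing it form a connected subtree. Here vertex 1 appears in no bag, so the decomposition is invalid.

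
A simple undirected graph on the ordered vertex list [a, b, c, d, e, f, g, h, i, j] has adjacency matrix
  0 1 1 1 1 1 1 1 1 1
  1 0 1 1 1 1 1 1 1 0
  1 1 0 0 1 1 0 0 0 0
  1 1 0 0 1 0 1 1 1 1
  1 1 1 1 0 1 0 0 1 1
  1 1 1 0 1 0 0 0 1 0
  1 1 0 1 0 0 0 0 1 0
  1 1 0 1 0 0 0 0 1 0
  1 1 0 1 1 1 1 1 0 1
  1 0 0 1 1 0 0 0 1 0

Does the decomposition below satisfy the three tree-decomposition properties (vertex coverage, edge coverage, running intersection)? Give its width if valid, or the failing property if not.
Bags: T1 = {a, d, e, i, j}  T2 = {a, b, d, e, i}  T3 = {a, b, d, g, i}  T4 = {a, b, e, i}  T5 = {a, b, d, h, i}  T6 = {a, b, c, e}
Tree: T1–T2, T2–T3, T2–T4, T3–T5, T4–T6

A tree decomposition must satisfy three properties: every vertex lies in some bag; for every edge, both endpoints lie together in some bag; and for every vertex, the bags containing it form a connected subtree. Here vertex f appears in no bag, so the decomposition is invalid.

No — vertex f appears in no bag.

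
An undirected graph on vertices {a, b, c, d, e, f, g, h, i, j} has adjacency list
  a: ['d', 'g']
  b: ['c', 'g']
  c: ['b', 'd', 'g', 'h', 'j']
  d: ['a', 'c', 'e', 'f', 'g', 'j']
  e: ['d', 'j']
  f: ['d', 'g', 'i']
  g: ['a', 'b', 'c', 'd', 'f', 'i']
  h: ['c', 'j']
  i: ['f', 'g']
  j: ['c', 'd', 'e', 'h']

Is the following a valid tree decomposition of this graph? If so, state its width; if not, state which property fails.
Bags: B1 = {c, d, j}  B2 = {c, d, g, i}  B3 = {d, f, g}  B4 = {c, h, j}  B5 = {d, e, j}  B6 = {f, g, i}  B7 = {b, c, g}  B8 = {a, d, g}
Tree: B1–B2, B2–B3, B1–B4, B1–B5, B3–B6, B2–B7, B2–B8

No — bags containing vertex i are not connected in the tree.

A tree decomposition must satisfy three properties: every vertex lies in some bag; for every edge, both endpoints lie together in some bag; and for every vertex, the bags containing it form a connected subtree. Here bags containing vertex i are not connected in the tree, so the decomposition is invalid.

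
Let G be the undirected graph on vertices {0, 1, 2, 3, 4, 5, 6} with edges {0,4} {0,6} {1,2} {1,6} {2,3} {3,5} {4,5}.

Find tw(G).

2

A width-2 tree decomposition is:
Bags: B1 = {2, 3, 5}  B2 = {2, 4, 5}  B3 = {0, 2, 4}  B4 = {0, 2, 6}  B5 = {1, 2, 6}
Tree: B1–B2, B2–B3, B3–B4, B4–B5
Each bag holds 3 vertices, so the decomposition has width 2, which upper-bounds the treewidth. Since 2–3–5–4–0–6–1–2 is a cycle in G, G is not acyclic. Forests are exactly the graphs of treewidth ≤ 1, so tw(G) ≥ 2. Combining the bounds, tw(G) = 2.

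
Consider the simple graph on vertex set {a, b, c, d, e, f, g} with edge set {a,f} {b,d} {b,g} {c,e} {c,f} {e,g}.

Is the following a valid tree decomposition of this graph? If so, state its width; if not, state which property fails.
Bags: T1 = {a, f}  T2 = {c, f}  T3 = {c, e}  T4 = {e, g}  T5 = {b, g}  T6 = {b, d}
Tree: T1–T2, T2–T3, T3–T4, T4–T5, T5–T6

Every vertex of G appears in some bag (union = {a, b, c, d, e, f, g}); every edge is covered by a bag; and for each vertex v the set of bags containing v is connected in the bag tree. The decomposition is therefore valid. The largest bag has 2 vertices, so the width is 1.

Yes; width 1.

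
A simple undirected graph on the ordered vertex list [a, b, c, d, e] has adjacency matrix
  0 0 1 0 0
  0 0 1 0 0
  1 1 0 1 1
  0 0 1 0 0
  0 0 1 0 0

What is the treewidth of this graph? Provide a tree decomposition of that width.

Treewidth 1.
One optimal decomposition is:
Bags: B1 = {a, c}  B2 = {b, c}  B3 = {c, e}  B4 = {c, d}
Tree: B1–B2, B2–B3, B3–B4

The largest bag has 2 vertices, giving width 1; this decomposition certifies tw(G) ≤ 1. Since G has at least one edge (e.g. a–c), it is not an edgeless graph, so tw(G) ≥ 1. The upper and lower bounds meet at 1, so that is the treewidth.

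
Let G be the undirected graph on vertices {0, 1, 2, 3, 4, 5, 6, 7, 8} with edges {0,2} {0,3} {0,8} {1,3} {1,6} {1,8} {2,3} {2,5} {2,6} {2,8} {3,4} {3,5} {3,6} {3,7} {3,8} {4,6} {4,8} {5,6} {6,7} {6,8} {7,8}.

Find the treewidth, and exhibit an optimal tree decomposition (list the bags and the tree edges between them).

Treewidth 3.
One such decomposition:
Bags: B1 = {1, 3, 6, 8}  B2 = {2, 3, 6, 8}  B3 = {3, 4, 6, 8}  B4 = {2, 3, 5, 6}  B5 = {3, 6, 7, 8}  B6 = {0, 2, 3, 8}
Tree: B1–B2, B1–B3, B2–B4, B3–B5, B2–B6

Each bag holds 4 vertices, so the decomposition has width 3, which upper-bounds the treewidth. On the other hand G contains the 4-clique {0, 2, 3, 8}. A clique must lie in a single bag of any decomposition, so no decomposition can have width below 3. Hence tw(G) = 3 exactly.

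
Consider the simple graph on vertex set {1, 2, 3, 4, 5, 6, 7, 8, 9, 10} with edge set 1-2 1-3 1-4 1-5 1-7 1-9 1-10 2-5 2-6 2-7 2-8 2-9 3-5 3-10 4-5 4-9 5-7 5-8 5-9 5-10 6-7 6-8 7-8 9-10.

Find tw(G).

A width-3 tree decomposition is:
Bags: B1 = {1, 2, 5, 9}  B2 = {1, 2, 5, 7}  B3 = {1, 5, 9, 10}  B4 = {1, 4, 5, 9}  B5 = {2, 5, 7, 8}  B6 = {2, 6, 7, 8}  B7 = {1, 3, 5, 10}
Tree: B1–B2, B1–B3, B1–B4, B2–B5, B5–B6, B3–B7
Each bag holds 4 vertices, so the decomposition has width 3, which upper-bounds the treewidth. On the other hand G contains the 4-clique {2, 5, 7, 8}. A clique must lie in a single bag of any decomposition, so no decomposition can have width below 3. Therefore the treewidth is 3.

3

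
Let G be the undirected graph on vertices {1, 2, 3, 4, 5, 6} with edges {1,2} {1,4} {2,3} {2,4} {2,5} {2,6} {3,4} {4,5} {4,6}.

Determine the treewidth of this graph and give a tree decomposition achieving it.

Each bag holds 3 vertices, so the decomposition has width 2, which upper-bounds the treewidth. Conversely, {1, 2, 4} is a clique of size 3, and the vertices of any clique must share a bag in every tree decomposition; so some bag has ≥ 3 vertices and tw(G) ≥ 2. The upper and lower bounds meet at 2, so that is the treewidth.

Treewidth 2.
Bags: B1 = {2, 4, 5}  B2 = {2, 3, 4}  B3 = {2, 4, 6}  B4 = {1, 2, 4}
Tree: B1–B2, B1–B3, B2–B4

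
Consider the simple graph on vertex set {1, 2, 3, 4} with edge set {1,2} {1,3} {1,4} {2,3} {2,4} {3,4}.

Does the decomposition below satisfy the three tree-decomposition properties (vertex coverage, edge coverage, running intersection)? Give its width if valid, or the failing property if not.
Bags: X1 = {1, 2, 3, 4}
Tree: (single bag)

Yes; width 3.

Vertex coverage: the bags together contain {1, 2, 3, 4}, the full vertex set. Edge coverage: each edge of G has both endpoints in at least one bag. Running intersection: for every vertex, the bags containing it form a connected subtree. All three properties hold, so this is a valid tree decomposition of width max|bag| − 1 = 3, and hence tw(G) ≤ 3.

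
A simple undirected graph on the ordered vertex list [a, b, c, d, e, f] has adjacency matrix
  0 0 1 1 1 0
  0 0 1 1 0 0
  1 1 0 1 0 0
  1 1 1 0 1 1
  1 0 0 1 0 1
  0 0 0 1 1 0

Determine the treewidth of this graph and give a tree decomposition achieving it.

Each bag holds 3 vertices, so the decomposition has width 2, which upper-bounds the treewidth. For the lower bound, the 3 vertices {d, e, f} are pairwise adjacent, and any tree decomposition puts a clique entirely inside one bag — forcing width ≥ 2. Therefore the treewidth is 2.

Treewidth 2.
Bags: B1 = {a, c, d}  B2 = {b, c, d}  B3 = {a, d, e}  B4 = {d, e, f}
Tree: B1–B2, B1–B3, B3–B4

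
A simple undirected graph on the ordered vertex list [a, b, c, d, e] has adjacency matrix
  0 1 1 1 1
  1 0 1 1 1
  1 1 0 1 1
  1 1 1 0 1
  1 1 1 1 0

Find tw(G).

A width-4 tree decomposition is:
Bags: B1 = {a, b, c, d, e}
Tree: (single bag)
A single bag containing all 5 vertices is trivially a valid decomposition of width 4. Conversely, {a, b, c, d, e} is a clique of size 5, and the vertices of any clique must share a bag in every tree decomposition; so some bag has ≥ 5 vertices and tw(G) ≥ 4. Therefore the treewidth is 4.

4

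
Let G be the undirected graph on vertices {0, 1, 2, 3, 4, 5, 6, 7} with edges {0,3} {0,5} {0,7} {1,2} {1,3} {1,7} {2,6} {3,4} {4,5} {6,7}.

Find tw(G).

A width-2 tree decomposition is:
Bags: B1 = {3, 4, 5}  B2 = {0, 3, 5}  B3 = {0, 1, 3}  B4 = {0, 1, 7}  B5 = {1, 2, 7}  B6 = {2, 6, 7}
Tree: B1–B2, B2–B3, B3–B4, B4–B5, B5–B6
The largest bag has 3 vertices, giving width 2; this decomposition certifies tw(G) ≤ 2. For the lower bound, G contains the cycle 4–5–0–3–4, so G is not a forest; only forests have treewidth ≤ 1, hence tw(G) ≥ 2. Combining the bounds, tw(G) = 2.

2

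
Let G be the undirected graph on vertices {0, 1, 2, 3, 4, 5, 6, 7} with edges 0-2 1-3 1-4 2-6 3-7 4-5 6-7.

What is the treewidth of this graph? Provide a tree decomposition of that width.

Treewidth 1.
One optimal decomposition is:
Bags: B1 = {0, 2}  B2 = {2, 6}  B3 = {6, 7}  B4 = {3, 7}  B5 = {1, 3}  B6 = {1, 4}  B7 = {4, 5}
Tree: B1–B2, B2–B3, B3–B4, B4–B5, B5–B6, B6–B7

The largest bag has 2 vertices, giving width 1; this decomposition certifies tw(G) ≤ 1. Any graph with an edge has treewidth ≥ 1, and G has the edge 0–2. Combining the bounds, tw(G) = 1.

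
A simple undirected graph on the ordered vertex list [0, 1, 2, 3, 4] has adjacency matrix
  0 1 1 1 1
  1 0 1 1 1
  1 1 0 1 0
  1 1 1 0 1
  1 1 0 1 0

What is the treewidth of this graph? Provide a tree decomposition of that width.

Treewidth 3.
One optimal decomposition is:
Bags: B1 = {0, 1, 2, 3}  B2 = {0, 1, 3, 4}
Tree: B1–B2

Every bag has size at most 4, so the width is 4 − 1 = 3 and tw(G) ≤ 3. For the lower bound, the 4 vertices {0, 1, 2, 3} are pairwise adjacent, and any tree decomposition puts a clique entirely inside one bag — forcing width ≥ 3. Combining the bounds, tw(G) = 3.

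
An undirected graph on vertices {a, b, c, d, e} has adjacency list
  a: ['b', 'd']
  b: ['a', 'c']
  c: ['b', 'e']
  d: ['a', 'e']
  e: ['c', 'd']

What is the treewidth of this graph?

A width-2 tree decomposition is:
Bags: B1 = {b, c, e}  B2 = {b, d, e}  B3 = {a, b, d}
Tree: B1–B2, B2–B3
Every bag has size at most 3, so the width is 3 − 1 = 2 and tw(G) ≤ 2. The edges b–c–e–d–a–b form a cycle, so G is not a tree and its treewidth is at least 2. Combining the bounds, tw(G) = 2.

2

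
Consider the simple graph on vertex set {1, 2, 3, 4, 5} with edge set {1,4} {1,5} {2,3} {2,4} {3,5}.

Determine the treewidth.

A width-2 tree decomposition is:
Bags: B1 = {2, 3, 5}  B2 = {2, 4, 5}  B3 = {1, 4, 5}
Tree: B1–B2, B2–B3
Each bag holds 3 vertices, so the decomposition has width 2, which upper-bounds the treewidth. The edges 5–3–2–4–1–5 form a cycle, so G is not a tree and its treewidth is at least 2. Combining the bounds, tw(G) = 2.

2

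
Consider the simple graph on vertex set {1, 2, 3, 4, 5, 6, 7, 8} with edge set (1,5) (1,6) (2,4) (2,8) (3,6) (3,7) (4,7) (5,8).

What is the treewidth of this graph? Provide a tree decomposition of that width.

Every bag has size at most 3, so the width is 3 − 1 = 2 and tw(G) ≤ 2. Since 6–1–5–8–2–4–7–3–6 is a cycle in G, G is not acyclic. Forests are exactly the graphs of treewidth ≤ 1, so tw(G) ≥ 2. Combining the bounds, tw(G) = 2.

Treewidth 2.
One optimal decomposition is:
Bags: B1 = {1, 5, 6}  B2 = {5, 6, 8}  B3 = {2, 6, 8}  B4 = {2, 4, 6}  B5 = {4, 6, 7}  B6 = {3, 6, 7}
Tree: B1–B2, B2–B3, B3–B4, B4–B5, B5–B6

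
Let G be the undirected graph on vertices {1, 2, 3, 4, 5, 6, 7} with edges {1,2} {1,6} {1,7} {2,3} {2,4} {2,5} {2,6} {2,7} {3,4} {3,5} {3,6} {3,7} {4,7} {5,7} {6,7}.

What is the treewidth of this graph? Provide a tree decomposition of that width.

Treewidth 3.
One optimal decomposition is:
Bags: B1 = {2, 3, 4, 7}  B2 = {2, 3, 6, 7}  B3 = {2, 3, 5, 7}  B4 = {1, 2, 6, 7}
Tree: B1–B2, B2–B3, B2–B4

Every bag has size at most 4, so the width is 4 − 1 = 3 and tw(G) ≤ 3. Conversely, {1, 2, 6, 7} is a clique of size 4, and the vertices of any clique must share a bag in every tree decomposition; so some bag has ≥ 4 vertices and tw(G) ≥ 3. Hence tw(G) = 3 exactly.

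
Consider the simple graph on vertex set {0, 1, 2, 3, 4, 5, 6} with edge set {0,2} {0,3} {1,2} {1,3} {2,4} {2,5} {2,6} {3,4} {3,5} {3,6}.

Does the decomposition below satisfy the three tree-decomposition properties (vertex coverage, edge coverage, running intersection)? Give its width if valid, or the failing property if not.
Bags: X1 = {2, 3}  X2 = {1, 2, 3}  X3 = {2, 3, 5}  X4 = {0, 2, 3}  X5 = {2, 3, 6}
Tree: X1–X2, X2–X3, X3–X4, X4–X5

No — vertex 4 appears in no bag.

A tree decomposition must satisfy three properties: every vertex lies in some bag; for every edge, both endpoints lie together in some bag; and for every vertex, the bags containing it form a connected subtree. Here vertex 4 appears in no bag, so the decomposition is invalid.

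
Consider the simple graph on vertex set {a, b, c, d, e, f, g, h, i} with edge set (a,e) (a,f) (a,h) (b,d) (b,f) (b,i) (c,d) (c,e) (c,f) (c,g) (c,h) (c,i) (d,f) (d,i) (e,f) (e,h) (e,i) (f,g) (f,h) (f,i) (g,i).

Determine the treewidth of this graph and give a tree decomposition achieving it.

Treewidth 3.
Bags: B1 = {b, d, f, i}  B2 = {c, d, f, i}  B3 = {c, e, f, i}  B4 = {c, e, f, h}  B5 = {c, f, g, i}  B6 = {a, e, f, h}
Tree: B1–B2, B2–B3, B3–B4, B3–B5, B4–B6

Each bag holds 4 vertices, so the decomposition has width 3, which upper-bounds the treewidth. On the other hand G contains the 4-clique {c, e, f, h}. A clique must lie in a single bag of any decomposition, so no decomposition can have width below 3. Combining the bounds, tw(G) = 3.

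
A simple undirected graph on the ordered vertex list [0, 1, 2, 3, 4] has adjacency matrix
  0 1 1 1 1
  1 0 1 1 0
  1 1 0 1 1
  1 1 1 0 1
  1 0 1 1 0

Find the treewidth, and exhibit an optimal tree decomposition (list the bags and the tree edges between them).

Treewidth 3.
One such decomposition:
Bags: B1 = {0, 1, 2, 3}  B2 = {0, 2, 3, 4}
Tree: B1–B2

The largest bag has 4 vertices, giving width 3; this decomposition certifies tw(G) ≤ 3. Conversely, {0, 1, 2, 3} is a clique of size 4, and the vertices of any clique must share a bag in every tree decomposition; so some bag has ≥ 4 vertices and tw(G) ≥ 3. Hence tw(G) = 3 exactly.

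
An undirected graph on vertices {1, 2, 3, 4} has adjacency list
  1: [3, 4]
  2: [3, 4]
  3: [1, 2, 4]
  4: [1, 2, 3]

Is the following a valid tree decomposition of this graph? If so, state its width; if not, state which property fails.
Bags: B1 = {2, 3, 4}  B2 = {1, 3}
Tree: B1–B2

No — edge (4,1) lies in no bag.

A tree decomposition must satisfy three properties: every vertex lies in some bag; for every edge, both endpoints lie together in some bag; and for every vertex, the bags containing it form a connected subtree. Here edge (4,1) lies in no bag, so the decomposition is invalid.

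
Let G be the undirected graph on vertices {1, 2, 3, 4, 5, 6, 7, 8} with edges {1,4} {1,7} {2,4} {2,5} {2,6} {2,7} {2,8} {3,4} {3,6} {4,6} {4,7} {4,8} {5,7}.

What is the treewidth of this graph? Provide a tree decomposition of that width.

Treewidth 2.
Bags: B1 = {3, 4, 6}  B2 = {2, 4, 6}  B3 = {2, 4, 7}  B4 = {1, 4, 7}  B5 = {2, 4, 8}  B6 = {2, 5, 7}
Tree: B1–B2, B2–B3, B3–B4, B2–B5, B3–B6

Every bag has size at most 3, so the width is 3 − 1 = 2 and tw(G) ≤ 2. For the lower bound, the 3 vertices {1, 4, 7} are pairwise adjacent, and any tree decomposition puts a clique entirely inside one bag — forcing width ≥ 2. Hence tw(G) = 2 exactly.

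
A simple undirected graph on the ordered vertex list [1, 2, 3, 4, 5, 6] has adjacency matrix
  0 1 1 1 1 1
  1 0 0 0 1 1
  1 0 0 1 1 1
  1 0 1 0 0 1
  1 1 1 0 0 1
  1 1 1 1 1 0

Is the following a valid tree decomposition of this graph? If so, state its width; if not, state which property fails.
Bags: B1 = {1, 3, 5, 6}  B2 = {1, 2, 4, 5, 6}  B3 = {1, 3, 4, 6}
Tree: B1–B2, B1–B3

No — bags containing vertex 4 are not connected in the tree.

A tree decomposition must satisfy three properties: every vertex lies in some bag; for every edge, both endpoints lie together in some bag; and for every vertex, the bags containing it form a connected subtree. Here bags containing vertex 4 are not connected in the tree, so the decomposition is invalid.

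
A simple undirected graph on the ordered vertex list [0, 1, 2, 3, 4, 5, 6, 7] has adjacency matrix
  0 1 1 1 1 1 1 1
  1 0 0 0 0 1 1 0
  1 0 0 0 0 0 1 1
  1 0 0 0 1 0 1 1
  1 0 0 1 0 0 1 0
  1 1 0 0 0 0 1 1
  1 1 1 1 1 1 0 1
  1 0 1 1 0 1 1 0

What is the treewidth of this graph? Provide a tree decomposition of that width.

Treewidth 3.
One optimal decomposition is:
Bags: B1 = {0, 2, 6, 7}  B2 = {0, 3, 6, 7}  B3 = {0, 5, 6, 7}  B4 = {0, 3, 4, 6}  B5 = {0, 1, 5, 6}
Tree: B1–B2, B2–B3, B2–B4, B3–B5

The largest bag has 4 vertices, giving width 3; this decomposition certifies tw(G) ≤ 3. For the lower bound, the 4 vertices {0, 1, 5, 6} are pairwise adjacent, and any tree decomposition puts a clique entirely inside one bag — forcing width ≥ 3. Hence tw(G) = 3 exactly.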